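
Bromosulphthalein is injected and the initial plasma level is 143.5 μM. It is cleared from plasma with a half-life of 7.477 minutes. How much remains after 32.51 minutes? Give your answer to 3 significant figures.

7.05 μM

Number of half-lives: n = 32.51/7.477 ≈ 4.348.
Remaining = 143.5 × (1/2)^4.348 = 143.5 × 0.049105 ≈ 7.0465 μM.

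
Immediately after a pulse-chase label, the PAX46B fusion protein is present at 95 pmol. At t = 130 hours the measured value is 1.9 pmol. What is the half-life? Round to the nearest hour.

A/A₀ = 1.9/95 ≈ 0.02.
n = log₂(50) ≈ 5.6439 half-lives elapsed in 130 hours.
t½ = 130/5.6439 ≈ 23.034 hours.

23 hours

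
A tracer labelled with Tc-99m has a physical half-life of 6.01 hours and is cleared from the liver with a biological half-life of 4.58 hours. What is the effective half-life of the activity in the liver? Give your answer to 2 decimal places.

1/t_eff = 1/t_phys + 1/t_biol = 1/6.01 + 1/4.58 = 0.38473 per hour.
t_eff = 6.01 × 4.58 / (6.01 + 4.58) ≈ 2.5992 hours.

2.60 hours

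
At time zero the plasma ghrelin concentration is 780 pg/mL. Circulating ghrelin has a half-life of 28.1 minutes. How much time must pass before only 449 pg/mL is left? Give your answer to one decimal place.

22.4 minutes

Fraction remaining = 449/780 ≈ 0.57564.
n = log₂(780/449) = ln(1.7372)/ln 2 ≈ 0.79676 half-lives.
t = n × t½ = 0.79676 × 28.1 ≈ 22.389 minutes.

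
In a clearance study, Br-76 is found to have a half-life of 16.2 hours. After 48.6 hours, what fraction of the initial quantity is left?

0.125

n = 48.6/16.2 ≈ 3 half-lives.
Fraction remaining = (1/2)^3 ≈ 0.125.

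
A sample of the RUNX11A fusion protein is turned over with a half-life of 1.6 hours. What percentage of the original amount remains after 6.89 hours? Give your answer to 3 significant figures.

n = 6.89/1.6 ≈ 4.3062 half-lives.
Fraction remaining = (1/2)^4.3062 ≈ 0.050546, i.e. 5.0546%.

5.05%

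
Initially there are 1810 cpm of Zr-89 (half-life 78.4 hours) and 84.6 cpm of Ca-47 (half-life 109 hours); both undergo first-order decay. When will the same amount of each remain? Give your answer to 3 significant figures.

1230 hours

Set 1810·(1/2)^(t/78.4) = 84.6·(1/2)^(t/109).
Taking log₂: log₂(1810/84.6) = t·(1/78.4 − 1/109).
log₂(21.395) = 4.4192; 1/78.4 − 1/109 = 0.0035808.
t = 4.4192 / 0.0035808 ≈ 1234.1 hours.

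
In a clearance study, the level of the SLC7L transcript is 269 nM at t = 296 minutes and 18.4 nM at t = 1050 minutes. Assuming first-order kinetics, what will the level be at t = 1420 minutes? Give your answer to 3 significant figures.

Over Δt = 1050 − 296 = 754 minutes, the level fell by a factor of 269/18.4 ≈ 14.62.
n = log₂(14.62) ≈ 3.8698 half-lives, so t½ = 754/3.8698 ≈ 194.84 minutes.
From t = 1050 to t = 1420: 18.4 × (1/2)^((1420−1050)/194.84) ≈ 4.9336 nM.

4.93 nM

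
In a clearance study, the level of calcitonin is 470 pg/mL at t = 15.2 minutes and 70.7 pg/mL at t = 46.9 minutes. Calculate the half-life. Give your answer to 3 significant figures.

11.6 minutes

Over Δt = 46.9 − 15.2 = 31.7 minutes, the level fell by a factor of 470/70.7 ≈ 6.6478.
n = log₂(6.6478) ≈ 2.7329 half-lives, so t½ = 31.7/2.7329 ≈ 11.599 minutes.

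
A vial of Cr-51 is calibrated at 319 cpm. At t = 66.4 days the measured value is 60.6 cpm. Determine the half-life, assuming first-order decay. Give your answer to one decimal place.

27.7 days

A/A₀ = 60.6/319 ≈ 0.18997.
n = log₂(5.264) ≈ 2.3962 half-lives elapsed in 66.4 days.
t½ = 66.4/2.3962 ≈ 27.711 days.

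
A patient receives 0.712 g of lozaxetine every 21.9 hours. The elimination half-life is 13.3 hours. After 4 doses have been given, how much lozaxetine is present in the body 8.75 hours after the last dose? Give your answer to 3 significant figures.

0.656 g

The 4 doses were given 74.45, 52.55, 30.65, 8.75 hours ago.
Total = 0.712·(1/2)^(74.45/13.3) + 0.712·(1/2)^(52.55/13.3) + 0.712·(1/2)^(30.65/13.3) + 0.712·(1/2)^(8.75/13.3)
      = 0.014702 + 0.046033 + 0.14413 + 0.45127 ≈ 0.65613 g.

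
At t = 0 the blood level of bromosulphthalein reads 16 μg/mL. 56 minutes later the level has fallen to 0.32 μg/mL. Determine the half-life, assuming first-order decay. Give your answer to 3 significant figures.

9.92 minutes

A/A₀ = 0.32/16 ≈ 0.02.
n = log₂(50) ≈ 5.6439 half-lives elapsed in 56 minutes.
t½ = 56/5.6439 ≈ 9.9223 minutes.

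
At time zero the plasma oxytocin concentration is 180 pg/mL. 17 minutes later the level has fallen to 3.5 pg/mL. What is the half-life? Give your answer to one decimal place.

3.0 minutes

A/A₀ = 3.5/180 ≈ 0.019444.
n = log₂(51.429) ≈ 5.6845 half-lives elapsed in 17 minutes.
t½ = 17/5.6845 ≈ 2.9906 minutes.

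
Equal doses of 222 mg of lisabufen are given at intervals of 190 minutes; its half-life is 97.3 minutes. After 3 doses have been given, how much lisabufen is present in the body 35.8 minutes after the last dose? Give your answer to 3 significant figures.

The 3 doses were given 415.8, 225.8, 35.8 minutes ago.
Total = 222·(1/2)^(415.8/97.3) + 222·(1/2)^(225.8/97.3) + 222·(1/2)^(35.8/97.3)
      = 11.48 + 44.439 + 172.03 ≈ 227.94 mg.

228 mg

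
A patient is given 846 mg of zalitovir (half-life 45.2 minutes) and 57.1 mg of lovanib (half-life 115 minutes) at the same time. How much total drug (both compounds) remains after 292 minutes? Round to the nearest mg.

19 mg

zalitovir: 846 × (1/2)^(292/45.2) = 846 × (1/2)^6.4602 ≈ 9.6087 mg.
lovanib: 57.1 × (1/2)^(292/115) = 57.1 × (1/2)^2.5391 ≈ 9.8238 mg.
Total = 9.6087 + 9.8238 ≈ 19.433 mg.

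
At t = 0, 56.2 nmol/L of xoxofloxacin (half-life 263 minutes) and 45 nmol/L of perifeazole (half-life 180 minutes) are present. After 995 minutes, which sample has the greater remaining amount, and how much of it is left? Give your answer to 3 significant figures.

xoxofloxacin, 4.08 nmol/L

xoxofloxacin: 56.2 × (1/2)^3.7833 ≈ 4.0819 nmol/L.
perifeazole: 45 × (1/2)^5.5278 ≈ 0.97541 nmol/L.
Xoxofloxacin has more remaining, at ≈ 4.0819 nmol/L.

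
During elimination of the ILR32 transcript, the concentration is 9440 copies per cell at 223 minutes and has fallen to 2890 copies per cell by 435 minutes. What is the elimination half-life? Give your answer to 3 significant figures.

Over Δt = 435 − 223 = 212 minutes, the level fell by a factor of 9440/2890 ≈ 3.2664.
n = log₂(3.2664) ≈ 1.7077 half-lives, so t½ = 212/1.7077 ≈ 124.14 minutes.

124 minutes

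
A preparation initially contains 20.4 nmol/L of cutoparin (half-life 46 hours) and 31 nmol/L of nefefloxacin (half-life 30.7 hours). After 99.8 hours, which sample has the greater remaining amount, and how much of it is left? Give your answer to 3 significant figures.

cutoparin: 20.4 × (1/2)^2.1696 ≈ 4.5345 nmol/L.
nefefloxacin: 31 × (1/2)^3.2508 ≈ 3.2566 nmol/L.
Cutoparin has more remaining, at ≈ 4.5345 nmol/L.

cutoparin, 4.53 nmol/L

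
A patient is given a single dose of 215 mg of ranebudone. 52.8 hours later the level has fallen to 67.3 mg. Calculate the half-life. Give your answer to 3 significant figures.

31.5 hours

A/A₀ = 67.3/215 ≈ 0.31302.
n = log₂(3.1947) ≈ 1.6757 half-lives elapsed in 52.8 hours.
t½ = 52.8/1.6757 ≈ 31.51 hours.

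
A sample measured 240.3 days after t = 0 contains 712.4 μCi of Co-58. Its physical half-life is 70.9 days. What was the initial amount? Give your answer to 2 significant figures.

Number of half-lives elapsed: n = 240.3/70.9 ≈ 3.3893.
A₀ = A × 2^n = 712.4 × 2^3.3893 = 712.4 × 10.478 ≈ 7464.5 μCi.

7500 μCi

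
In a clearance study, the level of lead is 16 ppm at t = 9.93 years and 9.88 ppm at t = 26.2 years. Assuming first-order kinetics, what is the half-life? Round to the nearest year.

23 years

Over Δt = 26.2 − 9.93 = 16.27 years, the level fell by a factor of 16/9.88 ≈ 1.6194.
n = log₂(1.6194) ≈ 0.69549 half-lives, so t½ = 16.27/0.69549 ≈ 23.394 years.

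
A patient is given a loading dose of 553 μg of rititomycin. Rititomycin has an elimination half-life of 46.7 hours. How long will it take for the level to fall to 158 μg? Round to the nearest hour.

84 hours

Fraction remaining = 158/553 ≈ 0.28571.
n = log₂(553/158) = ln(3.5)/ln 2 ≈ 1.8074 half-lives.
t = n × t½ = 1.8074 × 46.7 ≈ 84.403 hours.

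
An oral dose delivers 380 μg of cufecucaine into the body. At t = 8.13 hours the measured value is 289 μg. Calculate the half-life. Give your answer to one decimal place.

A/A₀ = 289/380 ≈ 0.76053.
n = log₂(1.3149) ≈ 0.39493 half-lives elapsed in 8.13 hours.
t½ = 8.13/0.39493 ≈ 20.586 hours.

20.6 hours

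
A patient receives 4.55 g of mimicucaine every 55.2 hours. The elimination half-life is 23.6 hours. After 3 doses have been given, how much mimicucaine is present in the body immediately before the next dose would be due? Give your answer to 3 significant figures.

The 3 doses were given 165.6, 110.4, 55.2 hours ago.
Total = 4.55·(1/2)^(165.6/23.6) + 4.55·(1/2)^(110.4/23.6) + 4.55·(1/2)^(55.2/23.6)
      = 0.035132 + 0.17775 + 0.89931 ≈ 1.1122 g.

1.11 g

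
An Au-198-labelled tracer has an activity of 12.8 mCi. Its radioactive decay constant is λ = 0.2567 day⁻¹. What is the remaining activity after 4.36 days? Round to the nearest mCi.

4 mCi

t½ = ln 2 / λ = 0.69315 / 0.2567 ≈ 2.7002 days.
Number of half-lives: n = 4.36/2.7002 ≈ 1.6147.
Remaining = 12.8 × (1/2)^1.6147 = 12.8 × 0.32654 ≈ 4.1797 mCi.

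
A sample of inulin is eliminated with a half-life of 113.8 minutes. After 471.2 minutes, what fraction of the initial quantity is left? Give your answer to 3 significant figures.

n = 471.2/113.8 ≈ 4.1406 half-lives.
Fraction remaining = (1/2)^4.1406 ≈ 0.056696.

0.0567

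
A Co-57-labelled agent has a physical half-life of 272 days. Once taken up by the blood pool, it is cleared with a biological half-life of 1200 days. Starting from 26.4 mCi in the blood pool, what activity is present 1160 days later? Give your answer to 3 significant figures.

0.703 mCi

1/t_eff = 1/t_phys + 1/t_biol = 1/272 + 1/1200 = 0.0045098 per day.
t_eff = 272 × 1200 / (272 + 1200) ≈ 221.74 days.
Remaining = 26.4 × (1/2)^(1160/221.74) = 26.4 × (1/2)^5.2314 ≈ 0.70275 mCi.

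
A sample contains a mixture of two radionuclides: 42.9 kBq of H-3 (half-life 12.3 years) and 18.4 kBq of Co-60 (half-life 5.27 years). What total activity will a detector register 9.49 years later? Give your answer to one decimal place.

30.4 kBq

H-3: 42.9 × (1/2)^(9.49/12.3) = 42.9 × (1/2)^0.77154 ≈ 25.13 kBq.
Co-60: 18.4 × (1/2)^(9.49/5.27) = 18.4 × (1/2)^1.8008 ≈ 5.2812 kBq.
Total = 25.13 + 5.2812 ≈ 30.412 kBq.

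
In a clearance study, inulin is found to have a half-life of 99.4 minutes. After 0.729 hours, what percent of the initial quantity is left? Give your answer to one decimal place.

0.729 hours = 43.74 minutes.
n = 43.74/99.4 ≈ 0.44004 half-lives.
Fraction remaining = (1/2)^0.44004 ≈ 0.73711, i.e. 73.711%.

73.7%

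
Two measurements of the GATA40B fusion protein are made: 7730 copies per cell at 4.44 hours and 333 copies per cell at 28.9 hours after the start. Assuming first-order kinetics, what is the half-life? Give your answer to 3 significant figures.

5.39 hours

Over Δt = 28.9 − 4.44 = 24.46 hours, the level fell by a factor of 7730/333 ≈ 23.213.
n = log₂(23.213) ≈ 4.5369 half-lives, so t½ = 24.46/4.5369 ≈ 5.3914 hours.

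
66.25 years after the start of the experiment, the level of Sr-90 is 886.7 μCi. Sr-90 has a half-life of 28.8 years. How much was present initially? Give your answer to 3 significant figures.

Number of half-lives elapsed: n = 66.25/28.8 ≈ 2.3003.
A₀ = A × 2^n = 886.7 × 2^2.3003 = 886.7 × 4.9258 ≈ 4367.7 μCi.

4370 μCi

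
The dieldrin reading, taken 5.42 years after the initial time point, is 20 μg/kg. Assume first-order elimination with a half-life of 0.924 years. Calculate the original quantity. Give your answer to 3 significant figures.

1170 μg/kg

Number of half-lives elapsed: n = 5.42/0.924 ≈ 5.8658.
A₀ = A × 2^n = 20 × 2^5.8658 = 20 × 58.315 ≈ 1166.3 μg/kg.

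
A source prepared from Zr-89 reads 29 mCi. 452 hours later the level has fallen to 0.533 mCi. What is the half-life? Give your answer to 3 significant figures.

A/A₀ = 0.533/29 ≈ 0.018379.
n = log₂(54.409) ≈ 5.7658 half-lives elapsed in 452 hours.
t½ = 452/5.7658 ≈ 78.394 hours.

78.4 hours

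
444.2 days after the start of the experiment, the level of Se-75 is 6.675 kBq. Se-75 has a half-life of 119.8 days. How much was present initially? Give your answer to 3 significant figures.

Number of half-lives elapsed: n = 444.2/119.8 ≈ 3.7078.
A₀ = A × 2^n = 6.675 × 2^3.7078 = 6.675 × 13.067 ≈ 87.222 kBq.

87.2 kBq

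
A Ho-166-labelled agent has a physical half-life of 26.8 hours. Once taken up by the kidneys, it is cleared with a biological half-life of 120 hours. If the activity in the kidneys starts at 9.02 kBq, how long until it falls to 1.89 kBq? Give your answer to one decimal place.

1/t_eff = 1/t_phys + 1/t_biol = 1/26.8 + 1/120 = 0.045647 per hour.
t_eff = 26.8 × 120 / (26.8 + 120) ≈ 21.907 hours.
n = log₂(9.02/1.89) ≈ 2.2547; t = 2.2547 × 21.907 ≈ 49.395 hours.

49.4 hours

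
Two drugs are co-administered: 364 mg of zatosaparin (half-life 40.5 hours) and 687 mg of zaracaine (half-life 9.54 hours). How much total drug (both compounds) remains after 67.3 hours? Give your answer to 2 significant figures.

zatosaparin: 364 × (1/2)^(67.3/40.5) = 364 × (1/2)^1.6617 ≈ 115.05 mg.
zaracaine: 687 × (1/2)^(67.3/9.54) = 687 × (1/2)^7.0545 ≈ 5.1682 mg.
Total = 115.05 + 5.1682 ≈ 120.21 mg.

120 mg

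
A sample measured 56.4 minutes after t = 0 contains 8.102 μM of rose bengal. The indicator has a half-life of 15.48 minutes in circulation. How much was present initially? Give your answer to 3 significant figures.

Number of half-lives elapsed: n = 56.4/15.48 ≈ 3.6434.
A₀ = A × 2^n = 8.102 × 2^3.6434 = 8.102 × 12.496 ≈ 101.24 μM.

101 μM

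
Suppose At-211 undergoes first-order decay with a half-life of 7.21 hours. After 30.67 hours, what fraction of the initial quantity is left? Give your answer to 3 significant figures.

0.0524

n = 30.67/7.21 ≈ 4.2538 half-lives.
Fraction remaining = (1/2)^4.2538 ≈ 0.052417.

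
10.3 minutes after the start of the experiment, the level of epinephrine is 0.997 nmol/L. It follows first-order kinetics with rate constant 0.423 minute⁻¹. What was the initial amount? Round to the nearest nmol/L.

78 nmol/L

t½ = ln 2 / λ = 0.69315 / 0.423 ≈ 1.6386 minutes.
Number of half-lives elapsed: n = 10.3/1.6386 ≈ 6.2857.
A₀ = A × 2^n = 0.997 × 2^6.2857 = 0.997 × 78.015 ≈ 77.781 nmol/L.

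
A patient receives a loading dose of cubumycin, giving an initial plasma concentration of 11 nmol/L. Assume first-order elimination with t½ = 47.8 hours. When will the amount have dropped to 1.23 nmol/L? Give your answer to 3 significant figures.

Fraction remaining = 1.23/11 ≈ 0.11182.
n = log₂(11/1.23) = ln(8.9431)/ln 2 ≈ 3.1608 half-lives.
t = n × t½ = 3.1608 × 47.8 ≈ 151.08 hours.

151 hours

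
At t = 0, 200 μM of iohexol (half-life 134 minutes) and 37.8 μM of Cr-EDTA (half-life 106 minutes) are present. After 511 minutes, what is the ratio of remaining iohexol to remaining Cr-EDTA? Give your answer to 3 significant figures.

iohexol: 200 × (1/2)^(511/134) = 200 × (1/2)^3.8134 ≈ 14.226 μM.
Cr-EDTA: 37.8 × (1/2)^(511/106) = 37.8 × (1/2)^4.8208 ≈ 1.3375 μM.
Ratio ≈ 14.226 / 1.3375 ≈ 10.636.

10.6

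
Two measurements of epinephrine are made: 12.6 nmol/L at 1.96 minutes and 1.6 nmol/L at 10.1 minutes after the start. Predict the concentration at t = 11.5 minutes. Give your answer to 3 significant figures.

Over Δt = 10.1 − 1.96 = 8.14 minutes, the level fell by a factor of 12.6/1.6 ≈ 7.875.
n = log₂(7.875) ≈ 2.9773 half-lives, so t½ = 8.14/2.9773 ≈ 2.734 minutes.
From t = 10.1 to t = 11.5: 1.6 × (1/2)^((11.5−10.1)/2.734) ≈ 1.122 nmol/L.

1.12 nmol/L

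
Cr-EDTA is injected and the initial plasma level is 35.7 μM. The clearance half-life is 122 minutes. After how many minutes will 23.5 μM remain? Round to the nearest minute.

Fraction remaining = 23.5/35.7 ≈ 0.65826.
n = log₂(35.7/23.5) = ln(1.5191)/ln 2 ≈ 0.60326 half-lives.
t = n × t½ = 0.60326 × 122 ≈ 73.598 minutes.

74 minutes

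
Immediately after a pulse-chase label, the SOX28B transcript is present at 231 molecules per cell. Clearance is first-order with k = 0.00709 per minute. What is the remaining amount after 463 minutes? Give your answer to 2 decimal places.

8.67 molecules per cell

t½ = ln 2 / k = 0.69315 / 0.00709 ≈ 97.764 minutes.
Number of half-lives: n = 463/97.764 ≈ 4.7359.
Remaining = 231 × (1/2)^4.7359 = 231 × 0.037528 ≈ 8.669 molecules per cell.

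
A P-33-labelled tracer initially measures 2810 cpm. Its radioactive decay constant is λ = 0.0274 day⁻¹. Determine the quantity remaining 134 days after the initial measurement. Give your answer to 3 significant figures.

71.5 cpm

t½ = ln 2 / λ = 0.69315 / 0.0274 ≈ 25.297 days.
Number of half-lives: n = 134/25.297 ≈ 5.297.
Remaining = 2810 × (1/2)^5.297 = 2810 × 0.025436 ≈ 71.474 cpm.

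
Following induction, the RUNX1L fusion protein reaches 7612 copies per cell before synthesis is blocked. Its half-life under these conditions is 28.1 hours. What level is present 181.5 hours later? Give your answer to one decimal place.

86.5 copies per cell

Number of half-lives: n = 181.5/28.1 ≈ 6.4591.
Remaining = 7612 × (1/2)^6.4591 = 7612 × 0.011366 ≈ 86.521 copies per cell.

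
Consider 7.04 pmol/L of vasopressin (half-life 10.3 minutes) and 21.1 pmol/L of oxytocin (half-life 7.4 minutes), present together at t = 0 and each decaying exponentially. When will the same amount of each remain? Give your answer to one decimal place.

Set 7.04·(1/2)^(t/10.3) = 21.1·(1/2)^(t/7.4).
Taking log₂: log₂(7.04/21.1) = t·(1/10.3 − 1/7.4).
log₂(0.33365) = -1.5836; 1/10.3 − 1/7.4 = -0.038048.
t = -1.5836 / -0.038048 ≈ 41.621 minutes.

41.6 minutes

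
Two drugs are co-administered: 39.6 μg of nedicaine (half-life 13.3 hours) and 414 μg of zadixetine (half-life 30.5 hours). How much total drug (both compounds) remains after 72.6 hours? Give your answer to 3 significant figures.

80.4 μg

nedicaine: 39.6 × (1/2)^(72.6/13.3) = 39.6 × (1/2)^5.4586 ≈ 0.90049 μg.
zadixetine: 414 × (1/2)^(72.6/30.5) = 414 × (1/2)^2.3803 ≈ 79.515 μg.
Total = 0.90049 + 79.515 ≈ 80.416 μg.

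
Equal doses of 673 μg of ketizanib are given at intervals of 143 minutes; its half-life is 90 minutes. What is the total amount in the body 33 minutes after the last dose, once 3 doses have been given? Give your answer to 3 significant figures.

753 μg

The 3 doses were given 319, 176, 33 minutes ago.
Total = 673·(1/2)^(319/90) + 673·(1/2)^(176/90) + 673·(1/2)^(33/90)
      = 57.681 + 173.51 + 521.96 ≈ 753.15 μg.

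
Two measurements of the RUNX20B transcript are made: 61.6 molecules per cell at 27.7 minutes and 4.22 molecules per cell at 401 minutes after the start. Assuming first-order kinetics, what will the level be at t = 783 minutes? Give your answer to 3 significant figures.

Over Δt = 401 − 27.7 = 373.3 minutes, the level fell by a factor of 61.6/4.22 ≈ 14.597.
n = log₂(14.597) ≈ 3.8676 half-lives, so t½ = 373.3/3.8676 ≈ 96.519 minutes.
From t = 401 to t = 783: 4.22 × (1/2)^((783−401)/96.519) ≈ 0.27159 molecules per cell.

0.272 molecules per cell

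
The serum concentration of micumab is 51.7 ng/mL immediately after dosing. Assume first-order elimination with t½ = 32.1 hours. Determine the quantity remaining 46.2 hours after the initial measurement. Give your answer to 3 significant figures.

19.1 ng/mL

Number of half-lives: n = 46.2/32.1 ≈ 1.4393.
Remaining = 51.7 × (1/2)^1.4393 = 51.7 × 0.36876 ≈ 19.065 ng/mL.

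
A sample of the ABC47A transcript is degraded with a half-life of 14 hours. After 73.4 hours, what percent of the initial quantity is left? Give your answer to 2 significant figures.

2.6%

n = 73.4/14 ≈ 5.2429 half-lives.
Fraction remaining = (1/2)^5.2429 ≈ 0.026408, i.e. 2.6408%.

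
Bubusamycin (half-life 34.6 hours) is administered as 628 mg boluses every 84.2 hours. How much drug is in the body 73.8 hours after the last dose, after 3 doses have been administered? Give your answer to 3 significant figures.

The 3 doses were given 242.2, 158, 73.8 hours ago.
Total = 628·(1/2)^(242.2/34.6) + 628·(1/2)^(158/34.6) + 628·(1/2)^(73.8/34.6)
      = 4.9063 + 26.504 + 143.18 ≈ 174.59 mg.

175 mg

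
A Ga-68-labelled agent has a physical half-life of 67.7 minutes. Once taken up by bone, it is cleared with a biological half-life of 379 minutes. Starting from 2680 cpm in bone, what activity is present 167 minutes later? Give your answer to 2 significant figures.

1/t_eff = 1/t_phys + 1/t_biol = 1/67.7 + 1/379 = 0.01741 per minute.
t_eff = 67.7 × 379 / (67.7 + 379) ≈ 57.44 minutes.
Remaining = 2680 × (1/2)^(167/57.44) = 2680 × (1/2)^2.9074 ≈ 357.21 cpm.

360 cpm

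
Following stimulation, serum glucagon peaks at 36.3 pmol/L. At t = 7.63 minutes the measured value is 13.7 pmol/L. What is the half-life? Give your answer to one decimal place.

5.4 minutes

A/A₀ = 13.7/36.3 ≈ 0.37741.
n = log₂(2.6496) ≈ 1.4058 half-lives elapsed in 7.63 minutes.
t½ = 7.63/1.4058 ≈ 5.4275 minutes.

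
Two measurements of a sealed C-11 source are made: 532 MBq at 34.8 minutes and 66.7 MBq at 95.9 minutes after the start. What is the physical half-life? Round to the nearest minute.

20 minutes

Over Δt = 95.9 − 34.8 = 61.1 minutes, the level fell by a factor of 532/66.7 ≈ 7.976.
n = log₂(7.976) ≈ 2.9957 half-lives, so t½ = 61.1/2.9957 ≈ 20.396 minutes.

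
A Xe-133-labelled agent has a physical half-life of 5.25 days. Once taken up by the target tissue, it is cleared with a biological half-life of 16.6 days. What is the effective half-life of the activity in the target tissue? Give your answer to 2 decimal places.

1/t_eff = 1/t_phys + 1/t_biol = 1/5.25 + 1/16.6 = 0.25072 per day.
t_eff = 5.25 × 16.6 / (5.25 + 16.6) ≈ 3.9886 days.

3.99 days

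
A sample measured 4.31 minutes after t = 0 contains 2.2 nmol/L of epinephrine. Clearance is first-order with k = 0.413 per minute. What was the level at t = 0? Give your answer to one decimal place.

13.0 nmol/L

t½ = ln 2 / k = 0.69315 / 0.413 ≈ 1.6783 minutes.
Number of half-lives elapsed: n = 4.31/1.6783 ≈ 2.568.
A₀ = A × 2^n = 2.2 × 2^2.568 = 2.2 × 5.93 ≈ 13.046 nmol/L.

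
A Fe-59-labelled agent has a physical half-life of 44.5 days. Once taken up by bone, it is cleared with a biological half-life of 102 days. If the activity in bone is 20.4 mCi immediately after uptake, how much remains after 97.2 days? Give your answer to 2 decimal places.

1/t_eff = 1/t_phys + 1/t_biol = 1/44.5 + 1/102 = 0.032276 per day.
t_eff = 44.5 × 102 / (44.5 + 102) ≈ 30.983 days.
Remaining = 20.4 × (1/2)^(97.2/30.983) = 20.4 × (1/2)^3.1372 ≈ 2.3187 mCi.

2.32 mCi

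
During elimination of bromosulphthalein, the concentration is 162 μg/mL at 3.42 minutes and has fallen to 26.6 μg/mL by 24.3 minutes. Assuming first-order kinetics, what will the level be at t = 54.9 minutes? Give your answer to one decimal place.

Over Δt = 24.3 − 3.42 = 20.88 minutes, the level fell by a factor of 162/26.6 ≈ 6.0902.
n = log₂(6.0902) ≈ 2.6065 half-lives, so t½ = 20.88/2.6065 ≈ 8.0108 minutes.
From t = 24.3 to t = 54.9: 26.6 × (1/2)^((54.9−24.3)/8.0108) ≈ 1.8836 μg/mL.

1.9 μg/mL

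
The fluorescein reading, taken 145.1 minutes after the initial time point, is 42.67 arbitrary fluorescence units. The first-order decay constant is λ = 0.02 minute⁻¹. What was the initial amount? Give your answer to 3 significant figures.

t½ = ln 2 / λ = 0.69315 / 0.02 ≈ 34.657 minutes.
Number of half-lives elapsed: n = 145.1/34.657 ≈ 4.1867.
A₀ = A × 2^n = 42.67 × 2^4.1867 = 42.67 × 18.211 ≈ 777.04 arbitrary fluorescence units.

777 arbitrary fluorescence units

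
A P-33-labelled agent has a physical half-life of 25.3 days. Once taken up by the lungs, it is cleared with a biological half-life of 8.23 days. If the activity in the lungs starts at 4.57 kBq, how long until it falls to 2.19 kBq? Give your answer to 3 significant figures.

1/t_eff = 1/t_phys + 1/t_biol = 1/25.3 + 1/8.23 = 0.16103 per day.
t_eff = 25.3 × 8.23 / (25.3 + 8.23) ≈ 6.2099 days.
n = log₂(4.57/2.19) ≈ 1.0613; t = 1.0613 × 6.2099 ≈ 6.5904 days.

6.59 days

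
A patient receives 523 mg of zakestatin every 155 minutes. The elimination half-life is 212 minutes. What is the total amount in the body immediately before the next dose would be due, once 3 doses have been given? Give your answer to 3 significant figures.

The 3 doses were given 465, 310, 155 minutes ago.
Total = 523·(1/2)^(465/212) + 523·(1/2)^(310/212) + 523·(1/2)^(155/212)
      = 114.35 + 189.81 + 315.07 ≈ 619.23 mg.

619 mg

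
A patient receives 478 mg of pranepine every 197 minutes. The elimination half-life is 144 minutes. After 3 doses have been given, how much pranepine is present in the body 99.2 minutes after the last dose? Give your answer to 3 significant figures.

456 mg

The 3 doses were given 493.2, 296.2, 99.2 minutes ago.
Total = 478·(1/2)^(493.2/144) + 478·(1/2)^(296.2/144) + 478·(1/2)^(99.2/144)
      = 44.504 + 114.88 + 296.52 ≈ 455.9 mg.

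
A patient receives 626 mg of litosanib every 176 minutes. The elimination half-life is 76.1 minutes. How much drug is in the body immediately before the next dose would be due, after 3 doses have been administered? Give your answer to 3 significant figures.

The 3 doses were given 528, 352, 176 minutes ago.
Total = 626·(1/2)^(528/76.1) + 626·(1/2)^(352/76.1) + 626·(1/2)^(176/76.1)
      = 5.1045 + 25.361 + 126 ≈ 156.46 mg.

156 mg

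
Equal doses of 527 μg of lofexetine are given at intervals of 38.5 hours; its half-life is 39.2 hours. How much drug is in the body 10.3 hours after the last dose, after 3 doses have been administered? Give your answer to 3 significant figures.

The 3 doses were given 87.3, 48.8, 10.3 hours ago.
Total = 527·(1/2)^(87.3/39.2) + 527·(1/2)^(48.8/39.2) + 527·(1/2)^(10.3/39.2)
      = 112.57 + 222.36 + 439.25 ≈ 774.18 μg.

774 μg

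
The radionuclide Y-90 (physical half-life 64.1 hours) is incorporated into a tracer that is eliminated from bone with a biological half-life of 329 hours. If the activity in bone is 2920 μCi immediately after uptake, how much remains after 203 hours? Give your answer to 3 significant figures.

1/t_eff = 1/t_phys + 1/t_biol = 1/64.1 + 1/329 = 0.01864 per hour.
t_eff = 64.1 × 329 / (64.1 + 329) ≈ 53.648 hours.
Remaining = 2920 × (1/2)^(203/53.648) = 2920 × (1/2)^3.7839 ≈ 211.98 μCi.

212 μCi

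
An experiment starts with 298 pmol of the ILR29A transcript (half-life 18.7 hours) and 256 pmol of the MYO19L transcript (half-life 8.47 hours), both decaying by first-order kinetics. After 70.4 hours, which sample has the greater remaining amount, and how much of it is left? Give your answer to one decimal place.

ILR29A transcript: 298 × (1/2)^3.7647 ≈ 21.924 pmol.
MYO19L transcript: 256 × (1/2)^8.3117 ≈ 0.8057 pmol.
ILR29A transcript has more remaining, at ≈ 21.924 pmol.

ILR29A transcript, 21.9 pmol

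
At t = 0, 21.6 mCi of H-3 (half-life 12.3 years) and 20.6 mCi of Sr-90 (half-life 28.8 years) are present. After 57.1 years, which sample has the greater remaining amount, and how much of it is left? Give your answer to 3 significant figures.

H-3: 21.6 × (1/2)^4.6423 ≈ 0.86495 mCi.
Sr-90: 20.6 × (1/2)^1.9826 ≈ 5.2123 mCi.
Sr-90 has more remaining, at ≈ 5.2123 mCi.

Sr-90, 5.21 mCi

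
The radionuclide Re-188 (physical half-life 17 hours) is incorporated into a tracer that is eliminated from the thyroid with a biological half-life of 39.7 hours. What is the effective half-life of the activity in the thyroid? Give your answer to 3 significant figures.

11.9 hours

1/t_eff = 1/t_phys + 1/t_biol = 1/17 + 1/39.7 = 0.084012 per hour.
t_eff = 17 × 39.7 / (17 + 39.7) ≈ 11.903 hours.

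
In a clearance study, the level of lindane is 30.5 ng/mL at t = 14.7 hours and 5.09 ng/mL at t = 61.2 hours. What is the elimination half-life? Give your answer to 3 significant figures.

Over Δt = 61.2 − 14.7 = 46.5 hours, the level fell by a factor of 30.5/5.09 ≈ 5.9921.
n = log₂(5.9921) ≈ 2.5831 half-lives, so t½ = 46.5/2.5831 ≈ 18.002 hours.

18.0 hours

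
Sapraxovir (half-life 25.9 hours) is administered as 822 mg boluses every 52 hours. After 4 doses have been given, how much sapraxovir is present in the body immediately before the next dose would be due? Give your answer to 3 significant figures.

271 mg

The 4 doses were given 208, 156, 104, 52 hours ago.
Total = 822·(1/2)^(208/25.9) + 822·(1/2)^(156/25.9) + 822·(1/2)^(104/25.9) + 822·(1/2)^(52/25.9)
      = 3.1429 + 12.639 + 50.828 + 204.4 ≈ 271.01 mg.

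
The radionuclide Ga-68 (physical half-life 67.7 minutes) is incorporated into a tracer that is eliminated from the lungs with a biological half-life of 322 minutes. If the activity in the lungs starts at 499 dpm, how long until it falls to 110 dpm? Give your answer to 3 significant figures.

1/t_eff = 1/t_phys + 1/t_biol = 1/67.7 + 1/322 = 0.017877 per minute.
t_eff = 67.7 × 322 / (67.7 + 322) ≈ 55.939 minutes.
n = log₂(499/110) ≈ 2.1815; t = 2.1815 × 55.939 ≈ 122.03 minutes.

122 minutes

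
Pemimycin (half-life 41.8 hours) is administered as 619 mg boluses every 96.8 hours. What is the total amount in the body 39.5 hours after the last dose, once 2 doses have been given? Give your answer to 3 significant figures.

The 2 doses were given 136.3, 39.5 hours ago.
Total = 619·(1/2)^(136.3/41.8) + 619·(1/2)^(39.5/41.8)
      = 64.581 + 321.53 ≈ 386.11 mg.

386 mg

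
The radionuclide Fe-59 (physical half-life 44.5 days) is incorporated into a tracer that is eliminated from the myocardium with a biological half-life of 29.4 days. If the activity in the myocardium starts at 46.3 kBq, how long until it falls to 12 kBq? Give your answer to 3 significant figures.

1/t_eff = 1/t_phys + 1/t_biol = 1/44.5 + 1/29.4 = 0.056486 per day.
t_eff = 44.5 × 29.4 / (44.5 + 29.4) ≈ 17.704 days.
n = log₂(46.3/12) ≈ 1.948; t = 1.948 × 17.704 ≈ 34.486 days.

34.5 days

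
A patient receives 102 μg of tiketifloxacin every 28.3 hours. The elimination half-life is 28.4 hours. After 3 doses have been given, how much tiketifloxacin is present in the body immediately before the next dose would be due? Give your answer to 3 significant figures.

The 3 doses were given 84.9, 56.6, 28.3 hours ago.
Total = 102·(1/2)^(84.9/28.4) + 102·(1/2)^(56.6/28.4) + 102·(1/2)^(28.3/28.4)
      = 12.844 + 25.625 + 51.125 ≈ 89.593 μg.

89.6 μg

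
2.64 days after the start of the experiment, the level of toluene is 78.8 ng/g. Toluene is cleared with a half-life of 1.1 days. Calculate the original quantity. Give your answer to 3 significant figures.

416 ng/g

Number of half-lives elapsed: n = 2.64/1.1 ≈ 2.4.
A₀ = A × 2^n = 78.8 × 2^2.4 = 78.8 × 5.278 ≈ 415.91 ng/g.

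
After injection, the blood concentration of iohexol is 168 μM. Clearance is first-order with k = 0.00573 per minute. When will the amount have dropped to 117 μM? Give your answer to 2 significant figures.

t½ = ln 2 / k = 0.69315 / 0.00573 ≈ 120.97 minutes.
Fraction remaining = 117/168 ≈ 0.69643.
n = log₂(168/117) = ln(1.4359)/ln 2 ≈ 0.52195 half-lives.
t = n × t½ = 0.52195 × 120.97 ≈ 63.14 minutes.

63 minutes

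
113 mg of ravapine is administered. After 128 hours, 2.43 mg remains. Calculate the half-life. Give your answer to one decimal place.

23.1 hours

A/A₀ = 2.43/113 ≈ 0.021504.
n = log₂(46.502) ≈ 5.5392 half-lives elapsed in 128 hours.
t½ = 128/5.5392 ≈ 23.108 hours.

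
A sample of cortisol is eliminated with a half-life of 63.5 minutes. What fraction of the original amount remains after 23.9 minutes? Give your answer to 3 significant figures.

n = 23.9/63.5 ≈ 0.37638 half-lives.
Fraction remaining = (1/2)^0.37638 ≈ 0.77037.

0.770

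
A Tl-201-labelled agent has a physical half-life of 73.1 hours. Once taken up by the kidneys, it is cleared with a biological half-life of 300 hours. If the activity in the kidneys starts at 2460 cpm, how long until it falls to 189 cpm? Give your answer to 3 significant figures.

218 hours

1/t_eff = 1/t_phys + 1/t_biol = 1/73.1 + 1/300 = 0.017013 per hour.
t_eff = 73.1 × 300 / (73.1 + 300) ≈ 58.778 hours.
n = log₂(2460/189) ≈ 3.7022; t = 3.7022 × 58.778 ≈ 217.61 hours.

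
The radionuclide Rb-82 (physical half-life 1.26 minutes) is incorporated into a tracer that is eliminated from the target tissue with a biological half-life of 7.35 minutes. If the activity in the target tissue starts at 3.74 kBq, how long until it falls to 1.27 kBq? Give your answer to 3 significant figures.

1/t_eff = 1/t_phys + 1/t_biol = 1/1.26 + 1/7.35 = 0.92971 per minute.
t_eff = 1.26 × 7.35 / (1.26 + 7.35) ≈ 1.0756 minutes.
n = log₂(3.74/1.27) ≈ 1.5582; t = 1.5582 × 1.0756 ≈ 1.676 minutes.

1.68 minutes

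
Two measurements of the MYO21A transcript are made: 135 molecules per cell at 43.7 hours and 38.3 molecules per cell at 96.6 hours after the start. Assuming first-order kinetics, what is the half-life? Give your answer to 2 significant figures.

29 hours

Over Δt = 96.6 − 43.7 = 52.9 hours, the level fell by a factor of 135/38.3 ≈ 3.5248.
n = log₂(3.5248) ≈ 1.8175 half-lives, so t½ = 52.9/1.8175 ≈ 29.105 hours.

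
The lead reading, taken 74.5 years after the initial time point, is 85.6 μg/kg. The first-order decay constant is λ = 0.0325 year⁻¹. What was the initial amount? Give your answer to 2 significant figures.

t½ = ln 2 / λ = 0.69315 / 0.0325 ≈ 21.328 years.
Number of half-lives elapsed: n = 74.5/21.328 ≈ 3.4931.
A₀ = A × 2^n = 85.6 × 2^3.4931 = 85.6 × 11.26 ≈ 963.85 μg/kg.

960 μg/kg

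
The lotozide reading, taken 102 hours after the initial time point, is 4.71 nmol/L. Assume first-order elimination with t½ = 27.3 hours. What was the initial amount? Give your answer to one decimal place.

Number of half-lives elapsed: n = 102/27.3 ≈ 3.7363.
A₀ = A × 2^n = 4.71 × 2^3.7363 = 4.71 × 13.327 ≈ 62.769 nmol/L.

62.8 nmol/L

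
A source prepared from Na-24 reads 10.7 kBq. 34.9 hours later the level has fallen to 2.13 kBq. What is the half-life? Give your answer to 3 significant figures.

A/A₀ = 2.13/10.7 ≈ 0.19907.
n = log₂(5.0235) ≈ 2.3287 half-lives elapsed in 34.9 hours.
t½ = 34.9/2.3287 ≈ 14.987 hours.

15.0 hours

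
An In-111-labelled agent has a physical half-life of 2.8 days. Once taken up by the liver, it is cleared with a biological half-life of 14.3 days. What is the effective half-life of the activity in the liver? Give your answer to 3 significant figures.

2.34 days

1/t_eff = 1/t_phys + 1/t_biol = 1/2.8 + 1/14.3 = 0.42707 per day.
t_eff = 2.8 × 14.3 / (2.8 + 14.3) ≈ 2.3415 days.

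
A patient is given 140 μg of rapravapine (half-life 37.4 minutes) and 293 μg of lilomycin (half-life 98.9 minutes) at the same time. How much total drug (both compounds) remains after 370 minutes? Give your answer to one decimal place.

22.1 μg

rapravapine: 140 × (1/2)^(370/37.4) = 140 × (1/2)^9.893 ≈ 0.14724 μg.
lilomycin: 293 × (1/2)^(370/98.9) = 293 × (1/2)^3.7412 ≈ 21.911 μg.
Total = 0.14724 + 21.911 ≈ 22.059 μg.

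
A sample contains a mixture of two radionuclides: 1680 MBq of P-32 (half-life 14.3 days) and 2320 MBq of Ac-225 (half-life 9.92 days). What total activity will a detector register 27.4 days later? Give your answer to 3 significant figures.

787 MBq

P-32: 1680 × (1/2)^(27.4/14.3) = 1680 × (1/2)^1.9161 ≈ 445.15 MBq.
Ac-225: 2320 × (1/2)^(27.4/9.92) = 2320 × (1/2)^2.7621 ≈ 341.99 MBq.
Total = 445.15 + 341.99 ≈ 787.14 MBq.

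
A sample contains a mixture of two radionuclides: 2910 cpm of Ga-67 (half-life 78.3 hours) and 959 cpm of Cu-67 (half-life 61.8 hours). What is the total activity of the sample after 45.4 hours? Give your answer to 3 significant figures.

2520 cpm

Ga-67: 2910 × (1/2)^(45.4/78.3) = 2910 × (1/2)^0.57982 ≈ 1946.9 cpm.
Cu-67: 959 × (1/2)^(45.4/61.8) = 959 × (1/2)^0.73463 ≈ 576.33 cpm.
Total = 1946.9 + 576.33 ≈ 2523.3 cpm.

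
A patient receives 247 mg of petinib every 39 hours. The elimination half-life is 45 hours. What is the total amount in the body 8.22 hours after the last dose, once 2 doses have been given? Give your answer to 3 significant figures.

The 2 doses were given 47.22, 8.22 hours ago.
Total = 247·(1/2)^(47.22/45) + 247·(1/2)^(8.22/45)
      = 119.35 + 217.63 ≈ 336.97 mg.

337 mg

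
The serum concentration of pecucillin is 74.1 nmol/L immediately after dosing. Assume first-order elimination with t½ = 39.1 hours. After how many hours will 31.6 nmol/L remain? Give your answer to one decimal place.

Fraction remaining = 31.6/74.1 ≈ 0.42645.
n = log₂(74.1/31.6) = ln(2.3449)/ln 2 ≈ 1.2295 half-lives.
t = n × t½ = 1.2295 × 39.1 ≈ 48.075 hours.

48.1 hours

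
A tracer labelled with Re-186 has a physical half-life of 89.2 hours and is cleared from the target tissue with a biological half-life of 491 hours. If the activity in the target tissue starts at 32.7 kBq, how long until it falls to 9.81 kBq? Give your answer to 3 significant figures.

131 hours

1/t_eff = 1/t_phys + 1/t_biol = 1/89.2 + 1/491 = 0.013247 per hour.
t_eff = 89.2 × 491 / (89.2 + 491) ≈ 75.486 hours.
n = log₂(32.7/9.81) ≈ 1.737; t = 1.737 × 75.486 ≈ 131.12 hours.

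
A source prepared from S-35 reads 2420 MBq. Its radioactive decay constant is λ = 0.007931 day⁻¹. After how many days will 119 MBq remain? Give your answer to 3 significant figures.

380 days

t½ = ln 2 / λ = 0.69315 / 0.007931 ≈ 87.397 days.
Fraction remaining = 119/2420 ≈ 0.049174.
n = log₂(2420/119) = ln(20.336)/ln 2 ≈ 4.346 half-lives.
t = n × t½ = 4.346 × 87.397 ≈ 379.83 days.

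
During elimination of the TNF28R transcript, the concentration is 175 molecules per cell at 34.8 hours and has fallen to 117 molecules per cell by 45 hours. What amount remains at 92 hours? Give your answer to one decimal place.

18.3 molecules per cell

Over Δt = 45 − 34.8 = 10.2 hours, the level fell by a factor of 175/117 ≈ 1.4957.
n = log₂(1.4957) ≈ 0.58085 half-lives, so t½ = 10.2/0.58085 ≈ 17.561 hours.
From t = 45 to t = 92: 117 × (1/2)^((92−45)/17.561) ≈ 18.302 molecules per cell.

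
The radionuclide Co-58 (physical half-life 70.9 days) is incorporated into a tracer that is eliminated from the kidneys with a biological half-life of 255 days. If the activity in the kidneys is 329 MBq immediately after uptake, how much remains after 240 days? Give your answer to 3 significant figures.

1/t_eff = 1/t_phys + 1/t_biol = 1/70.9 + 1/255 = 0.018026 per day.
t_eff = 70.9 × 255 / (70.9 + 255) ≈ 55.476 days.
Remaining = 329 × (1/2)^(240/55.476) = 329 × (1/2)^4.3262 ≈ 16.401 MBq.

16.4 MBq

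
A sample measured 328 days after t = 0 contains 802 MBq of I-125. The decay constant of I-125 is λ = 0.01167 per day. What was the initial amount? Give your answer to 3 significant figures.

36900 MBq

t½ = ln 2 / λ = 0.69315 / 0.01167 ≈ 59.396 days.
Number of half-lives elapsed: n = 328/59.396 ≈ 5.5223.
A₀ = A × 2^n = 802 × 2^5.5223 = 802 × 45.959 ≈ 36859 MBq.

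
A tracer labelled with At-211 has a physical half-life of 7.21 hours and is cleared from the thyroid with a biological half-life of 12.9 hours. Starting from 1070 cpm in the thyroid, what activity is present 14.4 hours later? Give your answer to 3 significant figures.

1/t_eff = 1/t_phys + 1/t_biol = 1/7.21 + 1/12.9 = 0.21622 per hour.
t_eff = 7.21 × 12.9 / (7.21 + 12.9) ≈ 4.625 hours.
Remaining = 1070 × (1/2)^(14.4/4.625) = 1070 × (1/2)^3.1135 ≈ 123.63 cpm.

124 cpm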